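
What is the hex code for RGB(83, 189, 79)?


R = 83 → 53 (hex)
G = 189 → BD (hex)
B = 79 → 4F (hex)
Hex = #53BD4F


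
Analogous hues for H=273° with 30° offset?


Base hue: 273°
Left analog: (273 - 30) mod 360 = 243°
Right analog: (273 + 30) mod 360 = 303°
Analogous hues = 243° and 303°


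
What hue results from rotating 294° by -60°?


New hue = (H + rotation) mod 360
New hue = (294 -60) mod 360
= 234 mod 360
= 234°


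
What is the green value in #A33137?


Color: #A33137
R = A3 = 163
G = 31 = 49
B = 37 = 55
Green = 49


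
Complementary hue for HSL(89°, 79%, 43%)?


Complement = opposite side of color wheel = hue + 180°
H' = (89 + 180) mod 360 = 269°
S and L unchanged.
= HSL(269°, 79%, 43%)


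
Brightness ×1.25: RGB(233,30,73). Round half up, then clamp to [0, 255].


Multiply each channel by 1.25, round half up, clamp to [0, 255]
R: 233×1.25 = 291.25 → round → 291 → clamp → 255
G: 30×1.25 = 37.5 → round → 38
B: 73×1.25 = 91.25 → round → 91
= RGB(255, 38, 91)


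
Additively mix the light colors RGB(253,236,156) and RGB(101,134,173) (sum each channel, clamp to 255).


Additive: each channel = min(255, C₁+C₂)
R: 253+101 = 354 → 255
G: 236+134 = 370 → 255
B: 156+173 = 329 → 255
= RGB(255, 255, 255)


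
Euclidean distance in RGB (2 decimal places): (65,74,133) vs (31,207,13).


d = √[(R₁-R₂)² + (G₁-G₂)² + (B₁-B₂)²]
d = √[(65-31)² + (74-207)² + (133-13)²]
d = √[1156 + 17689 + 14400]
d = √33245
d ≈ 182.33


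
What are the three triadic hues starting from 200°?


Triadic: equally spaced at 120° intervals
H1 = 200°
H2 = (200 + 120) mod 360 = 320°
H3 = (200 + 240) mod 360 = 80°
Triadic = 200°, 320°, 80°


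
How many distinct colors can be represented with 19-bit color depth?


Colors = 2^bits = 2^19
= 524,288 colors


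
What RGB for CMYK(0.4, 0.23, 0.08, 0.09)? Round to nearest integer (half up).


R = 255 × (1-C) × (1-K) = 255 × 0.60 × 0.91 = 139.23 → 139
G = 255 × (1-M) × (1-K) = 255 × 0.77 × 0.91 = 178.6785 → 179
B = 255 × (1-Y) × (1-K) = 255 × 0.92 × 0.91 = 213.486 → 213
= RGB(139, 179, 213)


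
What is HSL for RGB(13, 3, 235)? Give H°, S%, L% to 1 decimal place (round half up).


Normalize: R'=13/255≈0.0510, G'=3/255≈0.0118, B'=235/255≈0.9216
Max=235/255, Min=3/255, Δ=Max-Min=232/255
L = (Max+Min)/2 = (235+3)/510 = 238/510 = 0.46666… → L = 46.7%
L ≤ 0.5 → S = Δ/(Max+Min) = 232/(235+3) = 232/238 = 0.97478… → S = 97.5%
(the 1/255 factors cancel in S and H, so raw channel differences can be used)
Max is B' → H = 60 × ((R-G)/Δ + 4) = 60 × ((13-3)/232 + 4)
  10/232 + 4 = 0.0431… + 4 = 4.0431…
  H = 60 × 4.0431… = 242.586…° → H = 242.6°
= HSL(242.6°, 97.5%, 46.7%)


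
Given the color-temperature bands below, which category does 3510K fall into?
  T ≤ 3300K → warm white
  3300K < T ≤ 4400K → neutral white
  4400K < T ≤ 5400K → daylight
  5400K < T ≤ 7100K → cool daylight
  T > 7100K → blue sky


Temperature: 3510K
3300K < 3510K ≤ 4400K → neutral white
Classification: neutral white


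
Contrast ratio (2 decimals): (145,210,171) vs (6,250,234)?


Linearize each sRGB channel c=v/255: c/12.92 if c ≤ 0.04045 else ((c+0.055)/1.055)^2.4
L = 0.2126×R_lin + 0.7152×G_lin + 0.0722×B_lin
Color 1 (145,210,171):
  R=145: 145/255≈0.5686 > 0.04045 → ((0.5686+0.055)/1.055)^2.4 ≈ 0.28315
  G=210: 210/255≈0.8235 > 0.04045 → ((0.8235+0.055)/1.055)^2.4 ≈ 0.64448
  B=171: 171/255≈0.6706 > 0.04045 → ((0.6706+0.055)/1.055)^2.4 ≈ 0.40724
  L1 = 0.2126×0.28315 + 0.7152×0.64448 + 0.0722×0.40724 ≈ 0.55053
Color 2 (6,250,234):
  R=6: 6/255≈0.0235 ≤ 0.04045 → 0.0235/12.92 ≈ 0.00182
  G=250: 250/255≈0.9804 > 0.04045 → ((0.9804+0.055)/1.055)^2.4 ≈ 0.95597
  B=234: 234/255≈0.9176 > 0.04045 → ((0.9176+0.055)/1.055)^2.4 ≈ 0.82279
  L2 = 0.2126×0.00182 + 0.7152×0.95597 + 0.0722×0.82279 ≈ 0.74350
Lighter = 0.74350, Darker = 0.55053
Ratio = (L_lighter + 0.05) / (L_darker + 0.05)
Ratio = (0.74350 + 0.05) / (0.55053 + 0.05) = 0.79350 / 0.60053 ≈ 1.3213
Ratio ≈ 1.32:1


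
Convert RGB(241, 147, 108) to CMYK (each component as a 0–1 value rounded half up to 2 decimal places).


R'=241/255≈0.9451, G'=147/255≈0.5765, B'=108/255≈0.4235
K = 1 - max(R',G',B') = 1 - 241/255 = 14/255 = 0.05490… → 0.05
(1-R'-K)/(1-K) simplifies to (max-R)/max with max = 241:
C = (241-241)/241 = 0/241 = 0 → 0.00
M = (241-147)/241 = 94/241 = 0.39004… → 0.39
Y = (241-108)/241 = 133/241 = 0.55186… → 0.55
= CMYK(0.00, 0.39, 0.55, 0.05)


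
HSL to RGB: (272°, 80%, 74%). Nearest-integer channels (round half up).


H=272°, S=0.80, L=0.74
C = (1-|2L-1|)×S = (1-|0.48|)×0.80 = 0.416
H' = H/60 = 272/60 ≈ 4.5333; X = C×(1-|H' mod 2 - 1|) ≈ 0.2219
m = L - C/2 = 0.74 - 0.208 = 0.532
Sector ⌊H'⌋ = 4 → (R',G',B') = (≈0.2219, 0.0, 0.416)
RGB = ((R'+m)×255, (G'+m)×255, (B'+m)×255) = (192.236, 135.66, 241.74)
Round half up → RGB(192, 136, 242)


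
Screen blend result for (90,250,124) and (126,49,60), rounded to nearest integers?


Screen: C = 255 - (255-A)×(255-B)/255, rounded to nearest integer
R: 255 - (255-90)×(255-126)/255 = 255 - 21285/255 ≈ 255 - 83.471 = 171.529 → 172
G: 255 - (255-250)×(255-49)/255 = 255 - 1030/255 ≈ 255 - 4.039 = 250.961 → 251
B: 255 - (255-124)×(255-60)/255 = 255 - 25545/255 ≈ 255 - 100.176 = 154.824 → 155
= RGB(172, 251, 155)


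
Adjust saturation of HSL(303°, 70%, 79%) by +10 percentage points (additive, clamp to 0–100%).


Original S = 70%
Adjustment = +10 percentage points
New S = 70 + (10) = 80
Clamp to [0, 100] → 80
= HSL(303°, 80%, 79%)


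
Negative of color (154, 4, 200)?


Invert: (255-R, 255-G, 255-B)
R: 255-154 = 101
G: 255-4 = 251
B: 255-200 = 55
= RGB(101, 251, 55)


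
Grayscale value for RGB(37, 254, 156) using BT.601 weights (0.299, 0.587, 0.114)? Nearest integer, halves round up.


Gray = 0.299×R + 0.587×G + 0.114×B
Gray = 0.299×37 + 0.587×254 + 0.114×156
Gray = 11.063 + 149.098 + 17.784
Gray = 177.945 → round half up → 178
Gray = 178


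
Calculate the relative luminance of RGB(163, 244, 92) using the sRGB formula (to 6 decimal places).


Linearize each channel (sRGB transfer function): c = v/255; c_lin = c/12.92 if c ≤ 0.04045, else ((c+0.055)/1.055)^2.4
  R: 163/255 ≈ 0.639216 > 0.04045 → ((0.639216+0.055)/1.055)^2.4 ≈ 0.366253
  G: 244/255 ≈ 0.956863 > 0.04045 → ((0.956863+0.055)/1.055)^2.4 ≈ 0.904661
  B: 92/255 ≈ 0.360784 > 0.04045 → ((0.360784+0.055)/1.055)^2.4 ≈ 0.107023
R_lin = 0.366253, G_lin = 0.904661, B_lin = 0.107023
L = 0.2126×R + 0.7152×G + 0.0722×B
L = 0.2126×0.366253 + 0.7152×0.904661 + 0.0722×0.107023
L ≈ 0.732606


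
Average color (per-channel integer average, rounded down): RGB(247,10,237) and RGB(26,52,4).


Midpoint: each channel = ⌊(C₁+C₂)/2⌋
R: ⌊(247+26)/2⌋ = 136
G: ⌊(10+52)/2⌋ = 31
B: ⌊(237+4)/2⌋ = 120
= RGB(136, 31, 120)


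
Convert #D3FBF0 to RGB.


D3 → 211 (R)
FB → 251 (G)
F0 → 240 (B)
= RGB(211, 251, 240)


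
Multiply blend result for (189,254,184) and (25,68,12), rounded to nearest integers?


Multiply: C = A×B/255, rounded to nearest integer
R: 189×25/255 = 4725/255 ≈ 18.529 → 19
G: 254×68/255 = 17272/255 ≈ 67.733 → 68
B: 184×12/255 = 2208/255 ≈ 8.659 → 9
= RGB(19, 68, 9)


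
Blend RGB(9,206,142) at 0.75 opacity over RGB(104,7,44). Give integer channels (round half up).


C = α×F + (1-α)×B, with 1-α = 0.25
R: 0.75×9 + 0.25×104 = 6.75 + 26.00 = 32.75 → 33
G: 0.75×206 + 0.25×7 = 154.50 + 1.75 = 156.25 → 156
B: 0.75×142 + 0.25×44 = 106.50 + 11.00 = 117.50 → 118
= RGB(33, 156, 118)


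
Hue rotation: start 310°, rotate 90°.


New hue = (H + rotation) mod 360
New hue = (310 + 90) mod 360
= 400 mod 360
= 40°


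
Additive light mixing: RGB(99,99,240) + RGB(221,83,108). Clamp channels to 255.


Additive: each channel = min(255, C₁+C₂)
R: 99+221 = 320 → 255
G: 99+83 = 182 → 182
B: 240+108 = 348 → 255
= RGB(255, 182, 255)


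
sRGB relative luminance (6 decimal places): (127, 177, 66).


Linearize each channel (sRGB transfer function): c = v/255; c_lin = c/12.92 if c ≤ 0.04045, else ((c+0.055)/1.055)^2.4
  R: 127/255 ≈ 0.498039 > 0.04045 → ((0.498039+0.055)/1.055)^2.4 ≈ 0.212231
  G: 177/255 ≈ 0.694118 > 0.04045 → ((0.694118+0.055)/1.055)^2.4 ≈ 0.439657
  B: 66/255 ≈ 0.258824 > 0.04045 → ((0.258824+0.055)/1.055)^2.4 ≈ 0.054480
R_lin = 0.212231, G_lin = 0.439657, B_lin = 0.054480
L = 0.2126×R + 0.7152×G + 0.0722×B
L = 0.2126×0.212231 + 0.7152×0.439657 + 0.0722×0.054480
L ≈ 0.363497


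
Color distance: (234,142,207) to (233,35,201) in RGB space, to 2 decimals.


d = √[(R₁-R₂)² + (G₁-G₂)² + (B₁-B₂)²]
d = √[(234-233)² + (142-35)² + (207-201)²]
d = √[1 + 11449 + 36]
d = √11486
d ≈ 107.17


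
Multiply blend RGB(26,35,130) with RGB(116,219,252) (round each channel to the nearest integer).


Multiply: C = A×B/255, rounded to nearest integer
R: 26×116/255 = 3016/255 ≈ 11.827 → 12
G: 35×219/255 = 7665/255 ≈ 30.059 → 30
B: 130×252/255 = 32760/255 ≈ 128.471 → 128
= RGB(12, 30, 128)


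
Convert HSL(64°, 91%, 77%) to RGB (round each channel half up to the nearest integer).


H=64°, S=0.91, L=0.77
C = (1-|2L-1|)×S = (1-|0.54|)×0.91 = 0.4186
H' = H/60 = 64/60 ≈ 1.0667; X = C×(1-|H' mod 2 - 1|) ≈ 0.3907
m = L - C/2 = 0.77 - 0.2093 = 0.5607
Sector ⌊H'⌋ = 1 → (R',G',B') = (≈0.3907, 0.4186, 0.0)
RGB = ((R'+m)×255, (G'+m)×255, (B'+m)×255) = (242.6053, 249.7215, 142.9785)
Round half up → RGB(243, 250, 143)


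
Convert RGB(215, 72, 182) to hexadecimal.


R = 215 → D7 (hex)
G = 72 → 48 (hex)
B = 182 → B6 (hex)
Hex = #D748B6


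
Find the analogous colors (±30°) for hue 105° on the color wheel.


Base hue: 105°
Left analog: (105 - 30) mod 360 = 75°
Right analog: (105 + 30) mod 360 = 135°
Analogous hues = 75° and 135°


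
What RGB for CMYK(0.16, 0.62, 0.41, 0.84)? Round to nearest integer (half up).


R = 255 × (1-C) × (1-K) = 255 × 0.84 × 0.16 = 34.272 → 34
G = 255 × (1-M) × (1-K) = 255 × 0.38 × 0.16 = 15.504 → 16
B = 255 × (1-Y) × (1-K) = 255 × 0.59 × 0.16 = 24.072 → 24
= RGB(34, 16, 24)


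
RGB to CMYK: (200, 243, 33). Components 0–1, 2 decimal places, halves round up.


R'=200/255≈0.7843, G'=243/255≈0.9529, B'=33/255≈0.1294
K = 1 - max(R',G',B') = 1 - 243/255 = 12/255 = 0.04705… → 0.05
(1-R'-K)/(1-K) simplifies to (max-R)/max with max = 243:
C = (243-200)/243 = 43/243 = 0.17695… → 0.18
M = (243-243)/243 = 0/243 = 0 → 0.00
Y = (243-33)/243 = 210/243 = 0.86419… → 0.86
= CMYK(0.18, 0.00, 0.86, 0.05)


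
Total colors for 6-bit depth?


Colors = 2^bits = 2^6
= 64 colors


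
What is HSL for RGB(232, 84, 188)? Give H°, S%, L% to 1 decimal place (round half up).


Normalize: R'=232/255≈0.9098, G'=84/255≈0.3294, B'=188/255≈0.7373
Max=232/255, Min=84/255, Δ=Max-Min=148/255
L = (Max+Min)/2 = (232+84)/510 = 316/510 = 0.61960… → L = 62.0%
L > 0.5 → S = Δ/(2-Max-Min) = 148/(510-232-84) = 148/194 = 0.76288… → S = 76.3%
(the 1/255 factors cancel in S and H, so raw channel differences can be used)
Max is R' → H = 60 × (((G-B)/Δ) mod 6) = 60 × (((84-188)/148) mod 6)
  (-104)/148 = -0.7027…; negative, so add 6 → 5.2972…
  H = 60 × 5.2972… = 317.837…° → H = 317.8°
= HSL(317.8°, 76.3%, 62.0%)


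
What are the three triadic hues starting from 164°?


Triadic: equally spaced at 120° intervals
H1 = 164°
H2 = (164 + 120) mod 360 = 284°
H3 = (164 + 240) mod 360 = 44°
Triadic = 164°, 284°, 44°


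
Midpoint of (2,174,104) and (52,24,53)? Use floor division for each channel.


Midpoint: each channel = ⌊(C₁+C₂)/2⌋
R: ⌊(2+52)/2⌋ = 27
G: ⌊(174+24)/2⌋ = 99
B: ⌊(104+53)/2⌋ = 78
= RGB(27, 99, 78)


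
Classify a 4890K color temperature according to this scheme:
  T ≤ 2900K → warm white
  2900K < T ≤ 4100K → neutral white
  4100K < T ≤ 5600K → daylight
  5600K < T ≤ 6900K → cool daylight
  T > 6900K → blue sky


Temperature: 4890K
4100K < 4890K ≤ 5600K → daylight
Classification: daylight


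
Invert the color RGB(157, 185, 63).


Invert: (255-R, 255-G, 255-B)
R: 255-157 = 98
G: 255-185 = 70
B: 255-63 = 192
= RGB(98, 70, 192)


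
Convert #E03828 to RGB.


E0 → 224 (R)
38 → 56 (G)
28 → 40 (B)
= RGB(224, 56, 40)


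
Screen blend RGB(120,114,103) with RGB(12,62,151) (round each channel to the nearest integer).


Screen: C = 255 - (255-A)×(255-B)/255, rounded to nearest integer
R: 255 - (255-120)×(255-12)/255 = 255 - 32805/255 ≈ 255 - 128.647 = 126.353 → 126
G: 255 - (255-114)×(255-62)/255 = 255 - 27213/255 ≈ 255 - 106.718 = 148.282 → 148
B: 255 - (255-103)×(255-151)/255 = 255 - 15808/255 ≈ 255 - 61.992 = 193.008 → 193
= RGB(126, 148, 193)


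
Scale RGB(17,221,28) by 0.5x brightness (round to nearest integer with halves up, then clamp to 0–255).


Multiply each channel by 0.5, round half up, clamp to [0, 255]
R: 17×0.5 = 8.5 → round → 9
G: 221×0.5 = 110.5 → round → 111
B: 28×0.5 = 14
= RGB(9, 111, 14)


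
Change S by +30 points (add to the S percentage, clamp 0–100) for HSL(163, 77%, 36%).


Original S = 77%
Adjustment = +30 percentage points
New S = 77 + (30) = 107
Clamp to [0, 100] → 100
= HSL(163°, 100%, 36%)


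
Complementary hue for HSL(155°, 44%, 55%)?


Complement = opposite side of color wheel = hue + 180°
H' = (155 + 180) mod 360 = 335°
S and L unchanged.
= HSL(335°, 44%, 55%)


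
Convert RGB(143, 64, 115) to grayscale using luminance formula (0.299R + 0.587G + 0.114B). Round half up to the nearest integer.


Gray = 0.299×R + 0.587×G + 0.114×B
Gray = 0.299×143 + 0.587×64 + 0.114×115
Gray = 42.757 + 37.568 + 13.110
Gray = 93.435 → round half up → 93
Gray = 93


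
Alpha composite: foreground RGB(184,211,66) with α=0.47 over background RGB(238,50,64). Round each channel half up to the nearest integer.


C = α×F + (1-α)×B, with 1-α = 0.53
R: 0.47×184 + 0.53×238 = 86.48 + 126.14 = 212.62 → 213
G: 0.47×211 + 0.53×50 = 99.17 + 26.50 = 125.67 → 126
B: 0.47×66 + 0.53×64 = 31.02 + 33.92 = 64.94 → 65
= RGB(213, 126, 65)


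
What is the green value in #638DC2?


Color: #638DC2
R = 63 = 99
G = 8D = 141
B = C2 = 194
Green = 141


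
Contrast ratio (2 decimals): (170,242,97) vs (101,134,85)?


Linearize each sRGB channel c=v/255: c/12.92 if c ≤ 0.04045 else ((c+0.055)/1.055)^2.4
L = 0.2126×R_lin + 0.7152×G_lin + 0.0722×B_lin
Color 1 (170,242,97):
  R=170: 170/255≈0.6667 > 0.04045 → ((0.6667+0.055)/1.055)^2.4 ≈ 0.40198
  G=242: 242/255≈0.9490 > 0.04045 → ((0.9490+0.055)/1.055)^2.4 ≈ 0.88792
  B=97: 97/255≈0.3804 > 0.04045 → ((0.3804+0.055)/1.055)^2.4 ≈ 0.11954
  L1 = 0.2126×0.40198 + 0.7152×0.88792 + 0.0722×0.11954 ≈ 0.72913
Color 2 (101,134,85):
  R=101: 101/255≈0.3961 > 0.04045 → ((0.3961+0.055)/1.055)^2.4 ≈ 0.13014
  G=134: 134/255≈0.5255 > 0.04045 → ((0.5255+0.055)/1.055)^2.4 ≈ 0.23840
  B=85: 85/255≈0.3333 > 0.04045 → ((0.3333+0.055)/1.055)^2.4 ≈ 0.09084
  L2 = 0.2126×0.13014 + 0.7152×0.23840 + 0.0722×0.09084 ≈ 0.20473
Lighter = 0.72913, Darker = 0.20473
Ratio = (L_lighter + 0.05) / (L_darker + 0.05)
Ratio = (0.72913 + 0.05) / (0.20473 + 0.05) = 0.77913 / 0.25473 ≈ 3.0587
Ratio ≈ 3.06:1


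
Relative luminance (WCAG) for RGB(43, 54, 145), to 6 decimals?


Linearize each channel (sRGB transfer function): c = v/255; c_lin = c/12.92 if c ≤ 0.04045, else ((c+0.055)/1.055)^2.4
  R: 43/255 ≈ 0.168627 > 0.04045 → ((0.168627+0.055)/1.055)^2.4 ≈ 0.024158
  G: 54/255 ≈ 0.211765 > 0.04045 → ((0.211765+0.055)/1.055)^2.4 ≈ 0.036889
  B: 145/255 ≈ 0.568627 > 0.04045 → ((0.568627+0.055)/1.055)^2.4 ≈ 0.283149
R_lin = 0.024158, G_lin = 0.036889, B_lin = 0.283149
L = 0.2126×R + 0.7152×G + 0.0722×B
L = 0.2126×0.024158 + 0.7152×0.036889 + 0.0722×0.283149
L ≈ 0.051963


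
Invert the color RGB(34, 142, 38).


Invert: (255-R, 255-G, 255-B)
R: 255-34 = 221
G: 255-142 = 113
B: 255-38 = 217
= RGB(221, 113, 217)


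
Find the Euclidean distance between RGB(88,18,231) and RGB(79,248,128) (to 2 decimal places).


d = √[(R₁-R₂)² + (G₁-G₂)² + (B₁-B₂)²]
d = √[(88-79)² + (18-248)² + (231-128)²]
d = √[81 + 52900 + 10609]
d = √63590
d ≈ 252.17


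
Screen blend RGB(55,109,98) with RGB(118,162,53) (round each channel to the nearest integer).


Screen: C = 255 - (255-A)×(255-B)/255, rounded to nearest integer
R: 255 - (255-55)×(255-118)/255 = 255 - 27400/255 ≈ 255 - 107.451 = 147.549 → 148
G: 255 - (255-109)×(255-162)/255 = 255 - 13578/255 ≈ 255 - 53.247 = 201.753 → 202
B: 255 - (255-98)×(255-53)/255 = 255 - 31714/255 ≈ 255 - 124.369 = 130.631 → 131
= RGB(148, 202, 131)


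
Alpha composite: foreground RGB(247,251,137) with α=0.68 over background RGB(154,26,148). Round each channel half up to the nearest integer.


C = α×F + (1-α)×B, with 1-α = 0.32
R: 0.68×247 + 0.32×154 = 167.96 + 49.28 = 217.24 → 217
G: 0.68×251 + 0.32×26 = 170.68 + 8.32 = 179.00 → 179
B: 0.68×137 + 0.32×148 = 93.16 + 47.36 = 140.52 → 141
= RGB(217, 179, 141)


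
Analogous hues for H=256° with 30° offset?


Base hue: 256°
Left analog: (256 - 30) mod 360 = 226°
Right analog: (256 + 30) mod 360 = 286°
Analogous hues = 226° and 286°


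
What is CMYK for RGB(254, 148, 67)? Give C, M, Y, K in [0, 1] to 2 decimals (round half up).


R'=254/255≈0.9961, G'=148/255≈0.5804, B'=67/255≈0.2627
K = 1 - max(R',G',B') = 1 - 254/255 = 1/255 = 0.00392… → 0.00
(1-R'-K)/(1-K) simplifies to (max-R)/max with max = 254:
C = (254-254)/254 = 0/254 = 0 → 0.00
M = (254-148)/254 = 106/254 = 0.41732… → 0.42
Y = (254-67)/254 = 187/254 = 0.73622… → 0.74
= CMYK(0.00, 0.42, 0.74, 0.00)


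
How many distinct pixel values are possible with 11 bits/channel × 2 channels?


Total bits = 11 bits/channel × 2 channels = 22 bits
Distinct pixel values = 2^22
= 4,194,304 pixel values


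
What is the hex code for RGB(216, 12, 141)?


R = 216 → D8 (hex)
G = 12 → 0C (hex)
B = 141 → 8D (hex)
Hex = #D80C8D


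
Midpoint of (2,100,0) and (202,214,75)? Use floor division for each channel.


Midpoint: each channel = ⌊(C₁+C₂)/2⌋
R: ⌊(2+202)/2⌋ = 102
G: ⌊(100+214)/2⌋ = 157
B: ⌊(0+75)/2⌋ = 37
= RGB(102, 157, 37)


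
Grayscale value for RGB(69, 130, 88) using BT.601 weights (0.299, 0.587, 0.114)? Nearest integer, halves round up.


Gray = 0.299×R + 0.587×G + 0.114×B
Gray = 0.299×69 + 0.587×130 + 0.114×88
Gray = 20.631 + 76.310 + 10.032
Gray = 106.973 → round half up → 107
Gray = 107


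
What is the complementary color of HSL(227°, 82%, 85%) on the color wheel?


Complement = opposite side of color wheel = hue + 180°
H' = (227 + 180) mod 360 = 47°
S and L unchanged.
= HSL(47°, 82%, 85%)


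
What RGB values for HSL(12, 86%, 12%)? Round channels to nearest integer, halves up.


H=12°, S=0.86, L=0.12
C = (1-|2L-1|)×S = (1-|-0.76|)×0.86 = 0.2064
H' = H/60 = 12/60 ≈ 0.2000; X = C×(1-|H' mod 2 - 1|) = 0.04128
m = L - C/2 = 0.12 - 0.1032 = 0.0168
Sector ⌊H'⌋ = 0 → (R',G',B') = (0.2064, 0.04128, 0.0)
RGB = ((R'+m)×255, (G'+m)×255, (B'+m)×255) = (56.916, 14.8104, 4.284)
Round half up → RGB(57, 15, 4)


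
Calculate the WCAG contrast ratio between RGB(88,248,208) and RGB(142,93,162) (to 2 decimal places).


Linearize each sRGB channel c=v/255: c/12.92 if c ≤ 0.04045 else ((c+0.055)/1.055)^2.4
L = 0.2126×R_lin + 0.7152×G_lin + 0.0722×B_lin
Color 1 (88,248,208):
  R=88: 88/255≈0.3451 > 0.04045 → ((0.3451+0.055)/1.055)^2.4 ≈ 0.09759
  G=248: 248/255≈0.9725 > 0.04045 → ((0.9725+0.055)/1.055)^2.4 ≈ 0.93869
  B=208: 208/255≈0.8157 > 0.04045 → ((0.8157+0.055)/1.055)^2.4 ≈ 0.63076
  L1 = 0.2126×0.09759 + 0.7152×0.93869 + 0.0722×0.63076 ≈ 0.73764
Color 2 (142,93,162):
  R=142: 142/255≈0.5569 > 0.04045 → ((0.5569+0.055)/1.055)^2.4 ≈ 0.27050
  G=93: 93/255≈0.3647 > 0.04045 → ((0.3647+0.055)/1.055)^2.4 ≈ 0.10946
  B=162: 162/255≈0.6353 > 0.04045 → ((0.6353+0.055)/1.055)^2.4 ≈ 0.36131
  L2 = 0.2126×0.27050 + 0.7152×0.10946 + 0.0722×0.36131 ≈ 0.16188
Lighter = 0.73764, Darker = 0.16188
Ratio = (L_lighter + 0.05) / (L_darker + 0.05)
Ratio = (0.73764 + 0.05) / (0.16188 + 0.05) = 0.78764 / 0.21188 ≈ 3.7173
Ratio ≈ 3.72:1


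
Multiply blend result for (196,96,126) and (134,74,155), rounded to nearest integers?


Multiply: C = A×B/255, rounded to nearest integer
R: 196×134/255 = 26264/255 ≈ 102.996 → 103
G: 96×74/255 = 7104/255 ≈ 27.859 → 28
B: 126×155/255 = 19530/255 ≈ 76.588 → 77
= RGB(103, 28, 77)


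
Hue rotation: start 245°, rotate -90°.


New hue = (H + rotation) mod 360
New hue = (245 -90) mod 360
= 155 mod 360
= 155°


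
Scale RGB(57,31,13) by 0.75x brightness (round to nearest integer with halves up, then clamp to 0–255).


Multiply each channel by 0.75, round half up, clamp to [0, 255]
R: 57×0.75 = 42.75 → round → 43
G: 31×0.75 = 23.25 → round → 23
B: 13×0.75 = 9.75 → round → 10
= RGB(43, 23, 10)


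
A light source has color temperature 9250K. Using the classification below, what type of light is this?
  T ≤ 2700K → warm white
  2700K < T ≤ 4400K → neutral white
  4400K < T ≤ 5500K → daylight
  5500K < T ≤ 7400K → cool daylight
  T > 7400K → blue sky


Temperature: 9250K
9250K > 7400K → blue sky
Classification: blue sky


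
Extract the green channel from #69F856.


Color: #69F856
R = 69 = 105
G = F8 = 248
B = 56 = 86
Green = 248


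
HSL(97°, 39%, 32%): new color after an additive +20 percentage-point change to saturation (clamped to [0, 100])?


Original S = 39%
Adjustment = +20 percentage points
New S = 39 + (20) = 59
Clamp to [0, 100] → 59
= HSL(97°, 59%, 32%)


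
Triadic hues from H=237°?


Triadic: equally spaced at 120° intervals
H1 = 237°
H2 = (237 + 120) mod 360 = 357°
H3 = (237 + 240) mod 360 = 117°
Triadic = 237°, 357°, 117°


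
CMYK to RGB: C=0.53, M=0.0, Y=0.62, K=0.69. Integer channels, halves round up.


R = 255 × (1-C) × (1-K) = 255 × 0.47 × 0.31 = 37.1535 → 37
G = 255 × (1-M) × (1-K) = 255 × 1.00 × 0.31 = 79.05 → 79
B = 255 × (1-Y) × (1-K) = 255 × 0.38 × 0.31 = 30.039 → 30
= RGB(37, 79, 30)


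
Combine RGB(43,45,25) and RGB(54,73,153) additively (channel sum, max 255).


Additive: each channel = min(255, C₁+C₂)
R: 43+54 = 97 → 97
G: 45+73 = 118 → 118
B: 25+153 = 178 → 178
= RGB(97, 118, 178)


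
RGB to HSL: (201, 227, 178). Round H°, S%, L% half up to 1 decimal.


Normalize: R'=201/255≈0.7882, G'=227/255≈0.8902, B'=178/255≈0.6980
Max=227/255, Min=178/255, Δ=Max-Min=49/255
L = (Max+Min)/2 = (227+178)/510 = 405/510 = 0.79411… → L = 79.4%
L > 0.5 → S = Δ/(2-Max-Min) = 49/(510-227-178) = 49/105 = 0.46666… → S = 46.7%
(the 1/255 factors cancel in S and H, so raw channel differences can be used)
Max is G' → H = 60 × ((B-R)/Δ + 2) = 60 × ((178-201)/49 + 2)
  -23/49 + 2 = -0.4693… + 2 = 1.5306…
  H = 60 × 1.5306… = 91.836…° → H = 91.8°
= HSL(91.8°, 46.7%, 79.4%)


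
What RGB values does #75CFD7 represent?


75 → 117 (R)
CF → 207 (G)
D7 → 215 (B)
= RGB(117, 207, 215)


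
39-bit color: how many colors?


Colors = 2^bits = 2^39
= 549,755,813,888 colors


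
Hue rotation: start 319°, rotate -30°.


New hue = (H + rotation) mod 360
New hue = (319 -30) mod 360
= 289 mod 360
= 289°


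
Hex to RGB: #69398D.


69 → 105 (R)
39 → 57 (G)
8D → 141 (B)
= RGB(105, 57, 141)


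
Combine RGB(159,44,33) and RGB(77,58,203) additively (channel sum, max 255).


Additive: each channel = min(255, C₁+C₂)
R: 159+77 = 236 → 236
G: 44+58 = 102 → 102
B: 33+203 = 236 → 236
= RGB(236, 102, 236)


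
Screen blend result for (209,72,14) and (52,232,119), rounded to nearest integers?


Screen: C = 255 - (255-A)×(255-B)/255, rounded to nearest integer
R: 255 - (255-209)×(255-52)/255 = 255 - 9338/255 ≈ 255 - 36.620 = 218.380 → 218
G: 255 - (255-72)×(255-232)/255 = 255 - 4209/255 ≈ 255 - 16.506 = 238.494 → 238
B: 255 - (255-14)×(255-119)/255 = 255 - 32776/255 ≈ 255 - 128.533 = 126.467 → 126
= RGB(218, 238, 126)


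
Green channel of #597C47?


Color: #597C47
R = 59 = 89
G = 7C = 124
B = 47 = 71
Green = 124


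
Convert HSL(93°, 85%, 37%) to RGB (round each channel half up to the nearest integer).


H=93°, S=0.85, L=0.37
C = (1-|2L-1|)×S = (1-|-0.26|)×0.85 = 0.629
H' = H/60 = 93/60 ≈ 1.5500; X = C×(1-|H' mod 2 - 1|) = 0.28305
m = L - C/2 = 0.37 - 0.3145 = 0.0555
Sector ⌊H'⌋ = 1 → (R',G',B') = (0.28305, 0.629, 0.0)
RGB = ((R'+m)×255, (G'+m)×255, (B'+m)×255) = (86.33025, 174.5475, 14.1525)
Round half up → RGB(86, 175, 14)


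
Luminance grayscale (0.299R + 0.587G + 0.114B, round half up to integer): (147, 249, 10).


Gray = 0.299×R + 0.587×G + 0.114×B
Gray = 0.299×147 + 0.587×249 + 0.114×10
Gray = 43.953 + 146.163 + 1.140
Gray = 191.256 → round half up → 191
Gray = 191


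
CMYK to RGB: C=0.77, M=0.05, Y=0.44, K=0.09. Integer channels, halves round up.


R = 255 × (1-C) × (1-K) = 255 × 0.23 × 0.91 = 53.3715 → 53
G = 255 × (1-M) × (1-K) = 255 × 0.95 × 0.91 = 220.4475 → 220
B = 255 × (1-Y) × (1-K) = 255 × 0.56 × 0.91 = 129.948 → 130
= RGB(53, 220, 130)


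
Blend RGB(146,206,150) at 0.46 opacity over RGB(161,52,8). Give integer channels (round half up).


C = α×F + (1-α)×B, with 1-α = 0.54
R: 0.46×146 + 0.54×161 = 67.16 + 86.94 = 154.10 → 154
G: 0.46×206 + 0.54×52 = 94.76 + 28.08 = 122.84 → 123
B: 0.46×150 + 0.54×8 = 69.00 + 4.32 = 73.32 → 73
= RGB(154, 123, 73)


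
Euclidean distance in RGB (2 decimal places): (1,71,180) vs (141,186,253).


d = √[(R₁-R₂)² + (G₁-G₂)² + (B₁-B₂)²]
d = √[(1-141)² + (71-186)² + (180-253)²]
d = √[19600 + 13225 + 5329]
d = √38154
d ≈ 195.33


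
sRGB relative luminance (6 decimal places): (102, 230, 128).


Linearize each channel (sRGB transfer function): c = v/255; c_lin = c/12.92 if c ≤ 0.04045, else ((c+0.055)/1.055)^2.4
  R: 102/255 ≈ 0.400000 > 0.04045 → ((0.400000+0.055)/1.055)^2.4 ≈ 0.132868
  G: 230/255 ≈ 0.901961 > 0.04045 → ((0.901961+0.055)/1.055)^2.4 ≈ 0.791298
  B: 128/255 ≈ 0.501961 > 0.04045 → ((0.501961+0.055)/1.055)^2.4 ≈ 0.215861
R_lin = 0.132868, G_lin = 0.791298, B_lin = 0.215861
L = 0.2126×R + 0.7152×G + 0.0722×B
L = 0.2126×0.132868 + 0.7152×0.791298 + 0.0722×0.215861
L ≈ 0.609769


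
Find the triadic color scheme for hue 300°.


Triadic: equally spaced at 120° intervals
H1 = 300°
H2 = (300 + 120) mod 360 = 60°
H3 = (300 + 240) mod 360 = 180°
Triadic = 300°, 60°, 180°


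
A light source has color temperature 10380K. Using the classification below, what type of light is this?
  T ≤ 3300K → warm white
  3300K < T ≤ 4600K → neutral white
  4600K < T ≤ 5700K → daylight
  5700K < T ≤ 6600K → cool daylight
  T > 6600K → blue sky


Temperature: 10380K
10380K > 6600K → blue sky
Classification: blue sky


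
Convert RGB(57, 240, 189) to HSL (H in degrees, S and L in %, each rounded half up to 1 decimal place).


Normalize: R'=57/255≈0.2235, G'=240/255≈0.9412, B'=189/255≈0.7412
Max=240/255, Min=57/255, Δ=Max-Min=183/255
L = (Max+Min)/2 = (240+57)/510 = 297/510 = 0.58235… → L = 58.2%
L > 0.5 → S = Δ/(2-Max-Min) = 183/(510-240-57) = 183/213 = 0.85915… → S = 85.9%
(the 1/255 factors cancel in S and H, so raw channel differences can be used)
Max is G' → H = 60 × ((B-R)/Δ + 2) = 60 × ((189-57)/183 + 2)
  132/183 + 2 = 0.7213… + 2 = 2.7213…
  H = 60 × 2.7213… = 163.278…° → H = 163.3°
= HSL(163.3°, 85.9%, 58.2%)


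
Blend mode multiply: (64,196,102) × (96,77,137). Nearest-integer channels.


Multiply: C = A×B/255, rounded to nearest integer
R: 64×96/255 = 6144/255 ≈ 24.094 → 24
G: 196×77/255 = 15092/255 ≈ 59.184 → 59
B: 102×137/255 = 13974/255 ≈ 54.800 → 55
= RGB(24, 59, 55)


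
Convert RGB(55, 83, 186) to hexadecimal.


R = 55 → 37 (hex)
G = 83 → 53 (hex)
B = 186 → BA (hex)
Hex = #3753BA


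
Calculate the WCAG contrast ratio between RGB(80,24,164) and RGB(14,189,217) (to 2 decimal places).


Linearize each sRGB channel c=v/255: c/12.92 if c ≤ 0.04045 else ((c+0.055)/1.055)^2.4
L = 0.2126×R_lin + 0.7152×G_lin + 0.0722×B_lin
Color 1 (80,24,164):
  R=80: 80/255≈0.3137 > 0.04045 → ((0.3137+0.055)/1.055)^2.4 ≈ 0.08022
  G=24: 24/255≈0.0941 > 0.04045 → ((0.0941+0.055)/1.055)^2.4 ≈ 0.00913
  B=164: 164/255≈0.6431 > 0.04045 → ((0.6431+0.055)/1.055)^2.4 ≈ 0.37124
  L1 = 0.2126×0.08022 + 0.7152×0.00913 + 0.0722×0.37124 ≈ 0.05039
Color 2 (14,189,217):
  R=14: 14/255≈0.0549 > 0.04045 → ((0.0549+0.055)/1.055)^2.4 ≈ 0.00439
  G=189: 189/255≈0.7412 > 0.04045 → ((0.7412+0.055)/1.055)^2.4 ≈ 0.50888
  B=217: 217/255≈0.8510 > 0.04045 → ((0.8510+0.055)/1.055)^2.4 ≈ 0.69387
  L2 = 0.2126×0.00439 + 0.7152×0.50888 + 0.0722×0.69387 ≈ 0.41498
Lighter = 0.41498, Darker = 0.05039
Ratio = (L_lighter + 0.05) / (L_darker + 0.05)
Ratio = (0.41498 + 0.05) / (0.05039 + 0.05) = 0.46498 / 0.10039 ≈ 4.6317
Ratio ≈ 4.63:1


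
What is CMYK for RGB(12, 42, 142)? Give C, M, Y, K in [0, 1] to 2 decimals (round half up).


R'=12/255≈0.0471, G'=42/255≈0.1647, B'=142/255≈0.5569
K = 1 - max(R',G',B') = 1 - 142/255 = 113/255 = 0.44313… → 0.44
(1-R'-K)/(1-K) simplifies to (max-R)/max with max = 142:
C = (142-12)/142 = 130/142 = 0.91549… → 0.92
M = (142-42)/142 = 100/142 = 0.70422… → 0.70
Y = (142-142)/142 = 0/142 = 0 → 0.00
= CMYK(0.92, 0.70, 0.00, 0.44)


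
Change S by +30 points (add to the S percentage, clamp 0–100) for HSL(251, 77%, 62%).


Original S = 77%
Adjustment = +30 percentage points
New S = 77 + (30) = 107
Clamp to [0, 100] → 100
= HSL(251°, 100%, 62%)


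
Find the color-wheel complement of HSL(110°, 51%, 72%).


Complement = opposite side of color wheel = hue + 180°
H' = (110 + 180) mod 360 = 290°
S and L unchanged.
= HSL(290°, 51%, 72%)


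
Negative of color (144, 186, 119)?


Invert: (255-R, 255-G, 255-B)
R: 255-144 = 111
G: 255-186 = 69
B: 255-119 = 136
= RGB(111, 69, 136)


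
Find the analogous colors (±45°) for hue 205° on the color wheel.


Base hue: 205°
Left analog: (205 - 45) mod 360 = 160°
Right analog: (205 + 45) mod 360 = 250°
Analogous hues = 160° and 250°


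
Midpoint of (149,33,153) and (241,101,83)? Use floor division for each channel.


Midpoint: each channel = ⌊(C₁+C₂)/2⌋
R: ⌊(149+241)/2⌋ = 195
G: ⌊(33+101)/2⌋ = 67
B: ⌊(153+83)/2⌋ = 118
= RGB(195, 67, 118)


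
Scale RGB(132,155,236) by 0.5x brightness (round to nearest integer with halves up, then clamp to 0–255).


Multiply each channel by 0.5, round half up, clamp to [0, 255]
R: 132×0.5 = 66
G: 155×0.5 = 77.5 → round → 78
B: 236×0.5 = 118
= RGB(66, 78, 118)


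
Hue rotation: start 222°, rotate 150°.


New hue = (H + rotation) mod 360
New hue = (222 + 150) mod 360
= 372 mod 360
= 12°


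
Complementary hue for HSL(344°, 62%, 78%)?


Complement = opposite side of color wheel = hue + 180°
H' = (344 + 180) mod 360 = 164°
S and L unchanged.
= HSL(164°, 62%, 78%)


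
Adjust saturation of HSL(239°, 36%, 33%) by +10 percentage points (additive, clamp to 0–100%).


Original S = 36%
Adjustment = +10 percentage points
New S = 36 + (10) = 46
Clamp to [0, 100] → 46
= HSL(239°, 46%, 33%)


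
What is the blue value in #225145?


Color: #225145
R = 22 = 34
G = 51 = 81
B = 45 = 69
Blue = 69


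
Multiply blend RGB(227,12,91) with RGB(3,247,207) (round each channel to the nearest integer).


Multiply: C = A×B/255, rounded to nearest integer
R: 227×3/255 = 681/255 ≈ 2.671 → 3
G: 12×247/255 = 2964/255 ≈ 11.624 → 12
B: 91×207/255 = 18837/255 ≈ 73.871 → 74
= RGB(3, 12, 74)


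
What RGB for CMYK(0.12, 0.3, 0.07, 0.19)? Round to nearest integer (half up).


R = 255 × (1-C) × (1-K) = 255 × 0.88 × 0.81 = 181.764 → 182
G = 255 × (1-M) × (1-K) = 255 × 0.70 × 0.81 = 144.585 → 145
B = 255 × (1-Y) × (1-K) = 255 × 0.93 × 0.81 = 192.0915 → 192
= RGB(182, 145, 192)


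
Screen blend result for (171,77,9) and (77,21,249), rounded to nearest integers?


Screen: C = 255 - (255-A)×(255-B)/255, rounded to nearest integer
R: 255 - (255-171)×(255-77)/255 = 255 - 14952/255 ≈ 255 - 58.635 = 196.365 → 196
G: 255 - (255-77)×(255-21)/255 = 255 - 41652/255 ≈ 255 - 163.341 = 91.659 → 92
B: 255 - (255-9)×(255-249)/255 = 255 - 1476/255 ≈ 255 - 5.788 = 249.212 → 249
= RGB(196, 92, 249)


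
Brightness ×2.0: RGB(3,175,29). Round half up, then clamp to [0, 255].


Multiply each channel by 2.0, round half up, clamp to [0, 255]
R: 3×2.0 = 6
G: 175×2.0 = 350 → clamp → 255
B: 29×2.0 = 58
= RGB(6, 255, 58)


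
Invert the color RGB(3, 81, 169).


Invert: (255-R, 255-G, 255-B)
R: 255-3 = 252
G: 255-81 = 174
B: 255-169 = 86
= RGB(252, 174, 86)


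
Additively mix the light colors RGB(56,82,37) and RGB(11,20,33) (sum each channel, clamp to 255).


Additive: each channel = min(255, C₁+C₂)
R: 56+11 = 67 → 67
G: 82+20 = 102 → 102
B: 37+33 = 70 → 70
= RGB(67, 102, 70)


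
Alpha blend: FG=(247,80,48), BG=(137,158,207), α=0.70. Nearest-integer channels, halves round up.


C = α×F + (1-α)×B, with 1-α = 0.30
R: 0.70×247 + 0.30×137 = 172.90 + 41.10 = 214.00 → 214
G: 0.70×80 + 0.30×158 = 56.00 + 47.40 = 103.40 → 103
B: 0.70×48 + 0.30×207 = 33.60 + 62.10 = 95.70 → 96
= RGB(214, 103, 96)


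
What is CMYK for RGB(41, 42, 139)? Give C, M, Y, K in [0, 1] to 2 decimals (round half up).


R'=41/255≈0.1608, G'=42/255≈0.1647, B'=139/255≈0.5451
K = 1 - max(R',G',B') = 1 - 139/255 = 116/255 = 0.45490… → 0.45
(1-R'-K)/(1-K) simplifies to (max-R)/max with max = 139:
C = (139-41)/139 = 98/139 = 0.70503… → 0.71
M = (139-42)/139 = 97/139 = 0.69784… → 0.70
Y = (139-139)/139 = 0/139 = 0 → 0.00
= CMYK(0.71, 0.70, 0.00, 0.45)


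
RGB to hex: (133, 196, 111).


R = 133 → 85 (hex)
G = 196 → C4 (hex)
B = 111 → 6F (hex)
Hex = #85C46F


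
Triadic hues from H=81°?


Triadic: equally spaced at 120° intervals
H1 = 81°
H2 = (81 + 120) mod 360 = 201°
H3 = (81 + 240) mod 360 = 321°
Triadic = 81°, 201°, 321°


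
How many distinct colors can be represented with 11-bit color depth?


Colors = 2^bits = 2^11
= 2,048 colors


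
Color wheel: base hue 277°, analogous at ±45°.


Base hue: 277°
Left analog: (277 - 45) mod 360 = 232°
Right analog: (277 + 45) mod 360 = 322°
Analogous hues = 232° and 322°


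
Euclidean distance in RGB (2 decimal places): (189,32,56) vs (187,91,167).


d = √[(R₁-R₂)² + (G₁-G₂)² + (B₁-B₂)²]
d = √[(189-187)² + (32-91)² + (56-167)²]
d = √[4 + 3481 + 12321]
d = √15806
d ≈ 125.72


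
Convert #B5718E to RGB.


B5 → 181 (R)
71 → 113 (G)
8E → 142 (B)
= RGB(181, 113, 142)


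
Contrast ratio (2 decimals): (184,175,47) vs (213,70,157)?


Linearize each sRGB channel c=v/255: c/12.92 if c ≤ 0.04045 else ((c+0.055)/1.055)^2.4
L = 0.2126×R_lin + 0.7152×G_lin + 0.0722×B_lin
Color 1 (184,175,47):
  R=184: 184/255≈0.7216 > 0.04045 → ((0.7216+0.055)/1.055)^2.4 ≈ 0.47932
  G=175: 175/255≈0.6863 > 0.04045 → ((0.6863+0.055)/1.055)^2.4 ≈ 0.42869
  B=47: 47/255≈0.1843 > 0.04045 → ((0.1843+0.055)/1.055)^2.4 ≈ 0.02843
  L1 = 0.2126×0.47932 + 0.7152×0.42869 + 0.0722×0.02843 ≈ 0.41056
Color 2 (213,70,157):
  R=213: 213/255≈0.8353 > 0.04045 → ((0.8353+0.055)/1.055)^2.4 ≈ 0.66539
  G=70: 70/255≈0.2745 > 0.04045 → ((0.2745+0.055)/1.055)^2.4 ≈ 0.06125
  B=157: 157/255≈0.6157 > 0.04045 → ((0.6157+0.055)/1.055)^2.4 ≈ 0.33716
  L2 = 0.2126×0.66539 + 0.7152×0.06125 + 0.0722×0.33716 ≈ 0.20961
Lighter = 0.41056, Darker = 0.20961
Ratio = (L_lighter + 0.05) / (L_darker + 0.05)
Ratio = (0.41056 + 0.05) / (0.20961 + 0.05) = 0.46056 / 0.25961 ≈ 1.7740
Ratio ≈ 1.77:1


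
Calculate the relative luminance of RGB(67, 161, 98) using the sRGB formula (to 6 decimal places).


Linearize each channel (sRGB transfer function): c = v/255; c_lin = c/12.92 if c ≤ 0.04045, else ((c+0.055)/1.055)^2.4
  R: 67/255 ≈ 0.262745 > 0.04045 → ((0.262745+0.055)/1.055)^2.4 ≈ 0.056128
  G: 161/255 ≈ 0.631373 > 0.04045 → ((0.631373+0.055)/1.055)^2.4 ≈ 0.356400
  B: 98/255 ≈ 0.384314 > 0.04045 → ((0.384314+0.055)/1.055)^2.4 ≈ 0.122139
R_lin = 0.056128, G_lin = 0.356400, B_lin = 0.122139
L = 0.2126×R + 0.7152×G + 0.0722×B
L = 0.2126×0.056128 + 0.7152×0.356400 + 0.0722×0.122139
L ≈ 0.275649


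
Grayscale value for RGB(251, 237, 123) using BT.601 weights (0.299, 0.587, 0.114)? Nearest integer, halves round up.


Gray = 0.299×R + 0.587×G + 0.114×B
Gray = 0.299×251 + 0.587×237 + 0.114×123
Gray = 75.049 + 139.119 + 14.022
Gray = 228.190 → round half up → 228
Gray = 228


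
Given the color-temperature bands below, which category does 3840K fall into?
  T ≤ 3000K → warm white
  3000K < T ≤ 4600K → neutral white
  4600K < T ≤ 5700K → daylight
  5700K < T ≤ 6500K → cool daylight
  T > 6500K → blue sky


Temperature: 3840K
3000K < 3840K ≤ 4600K → neutral white
Classification: neutral white


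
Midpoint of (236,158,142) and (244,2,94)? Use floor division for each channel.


Midpoint: each channel = ⌊(C₁+C₂)/2⌋
R: ⌊(236+244)/2⌋ = 240
G: ⌊(158+2)/2⌋ = 80
B: ⌊(142+94)/2⌋ = 118
= RGB(240, 80, 118)


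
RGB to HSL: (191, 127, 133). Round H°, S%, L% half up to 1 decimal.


Normalize: R'=191/255≈0.7490, G'=127/255≈0.4980, B'=133/255≈0.5216
Max=191/255, Min=127/255, Δ=Max-Min=64/255
L = (Max+Min)/2 = (191+127)/510 = 318/510 = 0.62352… → L = 62.4%
L > 0.5 → S = Δ/(2-Max-Min) = 64/(510-191-127) = 64/192 = 0.33333… → S = 33.3%
(the 1/255 factors cancel in S and H, so raw channel differences can be used)
Max is R' → H = 60 × (((G-B)/Δ) mod 6) = 60 × (((127-133)/64) mod 6)
  (-6)/64 = -0.0937…; negative, so add 6 → 5.9062…
  H = 60 × 5.9062… = 354.375° → H = 354.4°
= HSL(354.4°, 33.3%, 62.4%)


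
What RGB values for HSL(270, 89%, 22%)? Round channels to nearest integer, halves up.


H=270°, S=0.89, L=0.22
C = (1-|2L-1|)×S = (1-|-0.56|)×0.89 = 0.3916
H' = H/60 = 270/60 ≈ 4.5000; X = C×(1-|H' mod 2 - 1|) = 0.1958
m = L - C/2 = 0.22 - 0.1958 = 0.0242
Sector ⌊H'⌋ = 4 → (R',G',B') = (0.1958, 0.0, 0.3916)
RGB = ((R'+m)×255, (G'+m)×255, (B'+m)×255) = (56.1, 6.171, 106.029)
Round half up → RGB(56, 6, 106)


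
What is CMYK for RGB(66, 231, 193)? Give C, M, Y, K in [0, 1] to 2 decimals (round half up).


R'=66/255≈0.2588, G'=231/255≈0.9059, B'=193/255≈0.7569
K = 1 - max(R',G',B') = 1 - 231/255 = 24/255 = 0.09411… → 0.09
(1-R'-K)/(1-K) simplifies to (max-R)/max with max = 231:
C = (231-66)/231 = 165/231 = 0.71428… → 0.71
M = (231-231)/231 = 0/231 = 0 → 0.00
Y = (231-193)/231 = 38/231 = 0.16450… → 0.16
= CMYK(0.71, 0.00, 0.16, 0.09)


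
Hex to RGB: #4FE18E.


4F → 79 (R)
E1 → 225 (G)
8E → 142 (B)
= RGB(79, 225, 142)


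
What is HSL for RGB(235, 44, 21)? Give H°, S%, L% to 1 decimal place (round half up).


Normalize: R'=235/255≈0.9216, G'=44/255≈0.1725, B'=21/255≈0.0824
Max=235/255, Min=21/255, Δ=Max-Min=214/255
L = (Max+Min)/2 = (235+21)/510 = 256/510 = 0.50196… → L = 50.2%
L > 0.5 → S = Δ/(2-Max-Min) = 214/(510-235-21) = 214/254 = 0.84251… → S = 84.3%
(the 1/255 factors cancel in S and H, so raw channel differences can be used)
Max is R' → H = 60 × (((G-B)/Δ) mod 6) = 60 × (((44-21)/214) mod 6)
  23/214 = 0.1074…
  H = 60 × 0.1074… = 6.448…° → H = 6.4°
= HSL(6.4°, 84.3%, 50.2%)
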